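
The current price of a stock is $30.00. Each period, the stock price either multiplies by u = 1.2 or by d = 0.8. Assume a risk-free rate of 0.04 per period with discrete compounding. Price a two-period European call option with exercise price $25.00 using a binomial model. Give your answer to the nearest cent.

$7.74

Risk-neutral probability p = (1 + 0.04 − 0.8)/(1.2 − 0.8) = 0.2400/0.4000 = 0.6000
Terminal stock prices: S_uu = 43.2, S_ud = 28.8, S_dd = 19.2
Terminal payoffs (S − K): max(18.2, 0) = 18.2, max(3.8, 0) = 3.8, max(-5.8, 0) = 0
Node u (S = 36): V_u = 1/1.04·[0.6000·18.2000 + 0.4000·3.8000] = 11.9615
Node d (S = 24): V_d = 1/1.04·[0.6000·3.8000 + 0.4000·0.0000] = 2.1923
Node 0 (S = 30): V_0 = 1/1.04·[0.6000·11.9615 + 0.4000·2.1923] = 7.7441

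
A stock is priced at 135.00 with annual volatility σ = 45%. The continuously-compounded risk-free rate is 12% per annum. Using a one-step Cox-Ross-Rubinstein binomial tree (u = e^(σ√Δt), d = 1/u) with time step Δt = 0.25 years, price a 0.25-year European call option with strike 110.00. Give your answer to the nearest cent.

29.29

CRR parameters: u = e^(σ√Δt) = e^(0.45·√0.25) = 1.2523, d = 1/u = 0.7985
Per-period rate: rΔt = 0.12·0.25 = 0.03, so R = e^0.03 = 1.0305
Risk-neutral probability p = (e^0.03 − 0.7985)/(1.2523 − 0.7985) = 0.2319/0.4538 = 0.5111
Terminal stock prices: S_u = 169.1, S_d = 107.8
Terminal payoffs (S − K): max(59.06, 0) = 59.06, max(-2.2, 0) = 0
Node 0 (S = 135): V_0 = e^(−0.03)·[0.5111·59.0636 + 0.4889·0.0000] = 29.2949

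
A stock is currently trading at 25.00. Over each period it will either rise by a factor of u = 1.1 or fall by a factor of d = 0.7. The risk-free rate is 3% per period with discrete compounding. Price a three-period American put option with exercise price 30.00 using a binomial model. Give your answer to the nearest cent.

Risk-neutral probability p = (1 + 0.03 − 0.7)/(1.1 − 0.7) = 0.3300/0.4000 = 0.8250
Terminal stock prices: S_uuu = 33.28, S_uud = 21.18, S_udd = 13.47, S_ddd = 8.575
Terminal payoffs (K − S): max(-3.275, 0) = 0, max(8.825, 0) = 8.825, max(16.52, 0) = 16.52, max(21.43, 0) = 21.43
Node uu (S = 30.25): continuation = 1/1.03·[0.8250·0.0000 + 0.1750·8.8250] = 1.4994; exercise value = 0.0000 ≤ continuation, so V_uu = 1.4994
Node ud (S = 19.25): continuation = 1/1.03·[0.8250·8.8250 + 0.1750·16.5250] = 9.8762; exercise value = 10.7500 > continuation, so V_ud = 10.7500 (exercise)
Node dd (S = 12.25): continuation = 1/1.03·[0.8250·16.5250 + 0.1750·21.4250] = 16.8762; exercise value = 17.7500 > continuation, so V_dd = 17.7500 (exercise)
Node u (S = 27.5): continuation = 1/1.03·[0.8250·1.4994 + 0.1750·10.7500] = 3.0274; exercise value = 2.5000 ≤ continuation, so V_u = 3.0274
Node d (S = 17.5): continuation = 1/1.03·[0.8250·10.7500 + 0.1750·17.7500] = 11.6262; exercise value = 12.5000 > continuation, so V_d = 12.5000 (exercise)
Node 0 (S = 25): continuation = 1/1.03·[0.8250·3.0274 + 0.1750·12.5000] = 4.5487; exercise value = 5.0000 > continuation, so V_0 = 5.0000 (exercise)

5.00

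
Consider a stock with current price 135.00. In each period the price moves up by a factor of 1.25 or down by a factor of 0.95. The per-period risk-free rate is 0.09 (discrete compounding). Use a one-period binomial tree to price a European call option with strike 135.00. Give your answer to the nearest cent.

14.45

Risk-neutral probability p = (1 + 0.09 − 0.95)/(1.25 − 0.95) = 0.1400/0.3000 = 0.4667
Terminal stock prices: S_u = 168.8, S_d = 128.2
Terminal payoffs (S − K): max(33.75, 0) = 33.75, max(-6.75, 0) = 0
Node 0 (S = 135): V_0 = 1/1.09·[0.4667·33.7500 + 0.5333·0.0000] = 14.4495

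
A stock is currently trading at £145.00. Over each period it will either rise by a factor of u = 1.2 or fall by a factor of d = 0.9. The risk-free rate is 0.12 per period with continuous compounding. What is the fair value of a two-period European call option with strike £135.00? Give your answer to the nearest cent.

£39.61

Risk-neutral probability p = (e^0.12 − 0.9)/(1.2 − 0.9) = 0.2275/0.3000 = 0.7583
Terminal stock prices: S_uu = 208.8, S_ud = 156.6, S_dd = 117.5
Terminal payoffs (S − K): max(73.8, 0) = 73.8, max(21.6, 0) = 21.6, max(-17.55, 0) = 0
Node u (S = 174): V_u = e^(−0.12)·[0.7583·73.8000 + 0.2417·21.6000] = 54.2657
Node d (S = 130.5): V_d = e^(−0.12)·[0.7583·21.6000 + 0.2417·0.0000] = 14.5276
Node 0 (S = 145): V_0 = e^(−0.12)·[0.7583·54.2657 + 0.2417·14.5276] = 39.6116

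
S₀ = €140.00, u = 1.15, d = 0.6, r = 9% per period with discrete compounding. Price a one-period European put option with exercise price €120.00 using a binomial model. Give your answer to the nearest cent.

€3.60

Risk-neutral probability p = (1 + 0.09 − 0.6)/(1.15 − 0.6) = 0.4900/0.5500 = 0.8909
Terminal stock prices: S_u = 161, S_d = 84
Terminal payoffs (K − S): max(-41, 0) = 0, max(36, 0) = 36
Node 0 (S = 140): V_0 = 1/1.09·[0.8909·0.0000 + 0.1091·36.0000] = 3.6030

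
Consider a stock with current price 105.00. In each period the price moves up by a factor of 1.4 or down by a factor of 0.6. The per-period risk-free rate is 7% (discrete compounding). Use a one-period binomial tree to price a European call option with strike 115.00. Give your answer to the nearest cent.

17.57

Risk-neutral probability p = (1 + 0.07 − 0.6)/(1.4 − 0.6) = 0.4700/0.8000 = 0.5875
Terminal stock prices: S_u = 147, S_d = 63
Terminal payoffs (S − K): max(32, 0) = 32, max(-52, 0) = 0
Node 0 (S = 105): V_0 = 1/1.07·[0.5875·32.0000 + 0.4125·0.0000] = 17.5701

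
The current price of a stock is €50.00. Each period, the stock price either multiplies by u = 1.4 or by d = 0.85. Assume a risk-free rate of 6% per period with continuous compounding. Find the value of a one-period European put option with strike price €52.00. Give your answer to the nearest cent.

Risk-neutral probability p = (e^0.06 − 0.85)/(1.4 − 0.85) = 0.2118/0.5500 = 0.3852
Terminal stock prices: S_u = 70, S_d = 42.5
Terminal payoffs (K − S): max(-18, 0) = 0, max(9.5, 0) = 9.5
Node 0 (S = 50): V_0 = e^(−0.06)·[0.3852·0.0000 + 0.6148·9.5000] = 5.5009

€5.50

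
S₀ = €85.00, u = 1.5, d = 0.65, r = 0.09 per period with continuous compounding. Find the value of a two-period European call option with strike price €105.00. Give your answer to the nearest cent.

€19.67

Risk-neutral probability p = (e^0.09 − 0.65)/(1.5 − 0.65) = 0.4442/0.8500 = 0.5226
Terminal stock prices: S_uu = 191.2, S_ud = 82.88, S_dd = 35.91
Terminal payoffs (S − K): max(86.25, 0) = 86.25, max(-22.12, 0) = 0, max(-69.09, 0) = 0
Node u (S = 127.5): V_u = e^(−0.09)·[0.5226·86.2500 + 0.4774·0.0000] = 41.1915
Node d (S = 55.25): V_d = e^(−0.09)·[0.5226·0.0000 + 0.4774·0.0000] = 0.0000
Node 0 (S = 85): V_0 = e^(−0.09)·[0.5226·41.1915 + 0.4774·0.0000] = 19.6723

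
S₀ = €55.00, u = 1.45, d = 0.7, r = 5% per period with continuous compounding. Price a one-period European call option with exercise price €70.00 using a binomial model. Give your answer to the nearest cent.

Risk-neutral probability p = (e^0.05 − 0.7)/(1.45 − 0.7) = 0.3513/0.7500 = 0.4684
Terminal stock prices: S_u = 79.75, S_d = 38.5
Terminal payoffs (S − K): max(9.75, 0) = 9.75, max(-31.5, 0) = 0
Node 0 (S = 55): V_0 = e^(−0.05)·[0.4684·9.7500 + 0.5316·0.0000] = 4.3438

€4.34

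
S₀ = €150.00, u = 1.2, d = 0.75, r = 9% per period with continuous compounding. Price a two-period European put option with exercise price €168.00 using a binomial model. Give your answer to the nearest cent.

Risk-neutral probability p = (e^0.09 − 0.75)/(1.2 − 0.75) = 0.3442/0.4500 = 0.7648
Terminal stock prices: S_uu = 216, S_ud = 135, S_dd = 84.38
Terminal payoffs (K − S): max(-48, 0) = 0, max(33, 0) = 33, max(83.62, 0) = 83.62
Node u (S = 180): V_u = e^(−0.09)·[0.7648·0.0000 + 0.2352·33.0000] = 7.0926
Node d (S = 112.5): V_d = e^(−0.09)·[0.7648·33.0000 + 0.2352·83.6250] = 41.0404
Node 0 (S = 150): V_0 = e^(−0.09)·[0.7648·7.0926 + 0.2352·41.0404] = 13.7785

€13.78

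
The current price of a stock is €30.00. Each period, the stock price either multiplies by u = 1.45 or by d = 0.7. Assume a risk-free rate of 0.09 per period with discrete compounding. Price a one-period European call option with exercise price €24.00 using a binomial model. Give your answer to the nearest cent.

Risk-neutral probability p = (1 + 0.09 − 0.7)/(1.45 − 0.7) = 0.3900/0.7500 = 0.5200
Terminal stock prices: S_u = 43.5, S_d = 21
Terminal payoffs (S − K): max(19.5, 0) = 19.5, max(-3, 0) = 0
Node 0 (S = 30): V_0 = 1/1.09·[0.5200·19.5000 + 0.4800·0.0000] = 9.3028

€9.30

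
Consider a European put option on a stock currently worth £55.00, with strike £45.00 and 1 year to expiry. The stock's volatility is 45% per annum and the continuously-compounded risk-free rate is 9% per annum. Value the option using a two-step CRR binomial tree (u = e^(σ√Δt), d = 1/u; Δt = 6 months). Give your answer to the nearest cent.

CRR parameters: u = e^(σ√Δt) = e^(0.45·√0.5) = 1.3746, d = 1/u = 0.7275
Per-period rate: rΔt = 0.09·0.5 = 0.045, so R = e^0.045 = 1.0460
Risk-neutral probability p = (e^0.045 − 0.7275)/(1.3746 − 0.7275) = 0.3186/0.6472 = 0.4922
Terminal stock prices: S_uu = 103.9, S_ud = 55, S_dd = 29.11
Terminal payoffs (K − S): max(-58.93, 0) = 0, max(-10, 0) = 0, max(15.89, 0) = 15.89
Node u (S = 75.61): V_u = e^(−0.045)·[0.4922·0.0000 + 0.5078·0.0000] = 0.0000
Node d (S = 40.01): V_d = e^(−0.045)·[0.4922·0.0000 + 0.5078·15.8942] = 7.7154
Node 0 (S = 55): V_0 = e^(−0.045)·[0.4922·0.0000 + 0.5078·7.7154] = 3.7452

£3.75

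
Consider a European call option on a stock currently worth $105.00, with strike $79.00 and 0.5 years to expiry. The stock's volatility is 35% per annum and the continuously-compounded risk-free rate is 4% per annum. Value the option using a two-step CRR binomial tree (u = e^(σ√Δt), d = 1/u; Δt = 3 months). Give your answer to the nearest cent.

$28.87

CRR parameters: u = e^(σ√Δt) = e^(0.35·√0.25) = 1.1912, d = 1/u = 0.8395
Per-period rate: rΔt = 0.04·0.25 = 0.01, so R = e^0.01 = 1.0101
Risk-neutral probability p = (e^0.01 − 0.8395)/(1.1912 − 0.8395) = 0.1706/0.3518 = 0.4849
Terminal stock prices: S_uu = 149, S_ud = 105, S_dd = 73.99
Terminal payoffs (S − K): max(70, 0) = 70, max(26, 0) = 26, max(-5.008, 0) = 0
Node u (S = 125.1): V_u = e^(−0.01)·[0.4849·70.0021 + 0.5151·26.0000] = 46.8669
Node d (S = 88.14): V_d = e^(−0.01)·[0.4849·26.0000 + 0.5151·0.0000] = 12.4827
Node 0 (S = 105): V_0 = e^(−0.01)·[0.4849·46.8669 + 0.5151·12.4827] = 28.8665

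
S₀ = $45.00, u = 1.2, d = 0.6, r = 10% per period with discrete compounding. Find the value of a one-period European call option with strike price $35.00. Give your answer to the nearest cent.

$14.39

Risk-neutral probability p = (1 + 0.1 − 0.6)/(1.2 − 0.6) = 0.5000/0.6000 = 0.8333
Terminal stock prices: S_u = 54, S_d = 27
Terminal payoffs (S − K): max(19, 0) = 19, max(-8, 0) = 0
Node 0 (S = 45): V_0 = 1/1.1·[0.8333·19.0000 + 0.1667·0.0000] = 14.3939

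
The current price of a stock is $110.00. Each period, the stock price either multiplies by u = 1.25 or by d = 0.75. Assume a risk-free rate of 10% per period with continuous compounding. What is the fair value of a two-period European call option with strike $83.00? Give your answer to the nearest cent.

$43.50

Risk-neutral probability p = (e^0.1 − 0.75)/(1.25 − 0.75) = 0.3552/0.5000 = 0.7103
Terminal stock prices: S_uu = 171.9, S_ud = 103.1, S_dd = 61.88
Terminal payoffs (S − K): max(88.88, 0) = 88.88, max(20.12, 0) = 20.12, max(-21.12, 0) = 0
Node u (S = 137.5): V_u = e^(−0.1)·[0.7103·88.8750 + 0.2897·20.1250] = 62.3985
Node d (S = 82.5): V_d = e^(−0.1)·[0.7103·20.1250 + 0.2897·0.0000] = 12.9352
Node 0 (S = 110): V_0 = e^(−0.1)·[0.7103·62.3985 + 0.2897·12.9352] = 43.4965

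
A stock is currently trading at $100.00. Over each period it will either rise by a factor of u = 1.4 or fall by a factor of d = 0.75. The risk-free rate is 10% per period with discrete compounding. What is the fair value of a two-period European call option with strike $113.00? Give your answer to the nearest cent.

$19.89

Risk-neutral probability p = (1 + 0.1 − 0.75)/(1.4 − 0.75) = 0.3500/0.6500 = 0.5385
Terminal stock prices: S_uu = 196, S_ud = 105, S_dd = 56.25
Terminal payoffs (S − K): max(83, 0) = 83, max(-8, 0) = 0, max(-56.75, 0) = 0
Node u (S = 140): V_u = 1/1.1·[0.5385·83.0000 + 0.4615·0.0000] = 40.6294
Node d (S = 75): V_d = 1/1.1·[0.5385·0.0000 + 0.4615·0.0000] = 0.0000
Node 0 (S = 100): V_0 = 1/1.1·[0.5385·40.6294 + 0.4615·0.0000] = 19.8885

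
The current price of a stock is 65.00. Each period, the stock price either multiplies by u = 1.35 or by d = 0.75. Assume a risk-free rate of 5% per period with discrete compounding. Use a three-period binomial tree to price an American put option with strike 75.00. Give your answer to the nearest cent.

15.27

Risk-neutral probability p = (1 + 0.05 − 0.75)/(1.35 − 0.75) = 0.3000/0.6000 = 0.5000
Terminal stock prices: S_uuu = 159.9, S_uud = 88.85, S_udd = 49.36, S_ddd = 27.42
Terminal payoffs (K − S): max(-84.92, 0) = 0, max(-13.85, 0) = 0, max(25.64, 0) = 25.64, max(47.58, 0) = 47.58
Node uu (S = 118.5): continuation = 1/1.05·[0.5000·0.0000 + 0.5000·0.0000] = 0.0000; exercise value = 0.0000 ≤ continuation, so V_uu = 0.0000
Node ud (S = 65.81): continuation = 1/1.05·[0.5000·0.0000 + 0.5000·25.6406] = 12.2098; exercise value = 9.1875 ≤ continuation, so V_ud = 12.2098
Node dd (S = 36.56): continuation = 1/1.05·[0.5000·25.6406 + 0.5000·47.5781] = 34.8661; exercise value = 38.4375 > continuation, so V_dd = 38.4375 (exercise)
Node u (S = 87.75): continuation = 1/1.05·[0.5000·0.0000 + 0.5000·12.2098] = 5.8142; exercise value = 0.0000 ≤ continuation, so V_u = 5.8142
Node d (S = 48.75): continuation = 1/1.05·[0.5000·12.2098 + 0.5000·38.4375] = 24.1178; exercise value = 26.2500 > continuation, so V_d = 26.2500 (exercise)
Node 0 (S = 65): continuation = 1/1.05·[0.5000·5.8142 + 0.5000·26.2500] = 15.2687; exercise value = 10.0000 ≤ continuation, so V_0 = 15.2687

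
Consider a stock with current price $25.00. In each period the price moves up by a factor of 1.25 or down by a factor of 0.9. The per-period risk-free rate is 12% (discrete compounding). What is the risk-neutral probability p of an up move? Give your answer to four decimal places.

p = 0.6286

Risk-neutral probability p = (1 + 0.12 − 0.9)/(1.25 − 0.9) = 0.2200/0.3500 = 0.6286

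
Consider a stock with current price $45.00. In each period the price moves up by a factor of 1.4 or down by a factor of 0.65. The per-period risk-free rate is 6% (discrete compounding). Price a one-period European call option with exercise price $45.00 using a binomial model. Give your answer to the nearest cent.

Risk-neutral probability p = (1 + 0.06 − 0.65)/(1.4 − 0.65) = 0.4100/0.7500 = 0.5467
Terminal stock prices: S_u = 63, S_d = 29.25
Terminal payoffs (S − K): max(18, 0) = 18, max(-15.75, 0) = 0
Node 0 (S = 45): V_0 = 1/1.06·[0.5467·18.0000 + 0.4533·0.0000] = 9.2830

$9.28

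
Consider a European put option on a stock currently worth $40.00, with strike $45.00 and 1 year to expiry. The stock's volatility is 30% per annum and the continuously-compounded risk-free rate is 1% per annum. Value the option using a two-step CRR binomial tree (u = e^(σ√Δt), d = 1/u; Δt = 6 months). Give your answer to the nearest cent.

CRR parameters: u = e^(σ√Δt) = e^(0.3·√0.5) = 1.2363, d = 1/u = 0.8089
Per-period rate: rΔt = 0.01·0.5 = 0.005, so R = e^0.005 = 1.0050
Risk-neutral probability p = (e^0.005 − 0.8089)/(1.2363 − 0.8089) = 0.1962/0.4275 = 0.4589
Terminal stock prices: S_uu = 61.14, S_ud = 40, S_dd = 26.17
Terminal payoffs (K − S): max(-16.14, 0) = 0, max(5, 0) = 5, max(18.83, 0) = 18.83
Node u (S = 49.45): V_u = e^(−0.005)·[0.4589·0.0000 + 0.5411·5.0000] = 2.6920
Node d (S = 32.35): V_d = e^(−0.005)·[0.4589·5.0000 + 0.5411·18.8300] = 12.4212
Node 0 (S = 40): V_0 = e^(−0.005)·[0.4589·2.6920 + 0.5411·12.4212] = 7.9169

$7.92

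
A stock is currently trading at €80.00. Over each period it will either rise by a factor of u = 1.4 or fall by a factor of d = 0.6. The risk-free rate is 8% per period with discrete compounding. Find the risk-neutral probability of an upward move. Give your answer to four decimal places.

p = 0.6000

Risk-neutral probability p = (1 + 0.08 − 0.6)/(1.4 − 0.6) = 0.4800/0.8000 = 0.6000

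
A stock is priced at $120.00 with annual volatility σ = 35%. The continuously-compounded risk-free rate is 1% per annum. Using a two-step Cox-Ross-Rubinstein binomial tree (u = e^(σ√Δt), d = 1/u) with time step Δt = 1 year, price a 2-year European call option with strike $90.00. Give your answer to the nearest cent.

$41.55

CRR parameters: u = e^(σ√Δt) = e^(0.35·√1) = 1.4191, d = 1/u = 0.7047
Per-period rate: rΔt = 0.01·1 = 0.01, so R = e^0.01 = 1.0101
Risk-neutral probability p = (e^0.01 − 0.7047)/(1.4191 − 0.7047) = 0.3054/0.7144 = 0.4275
Terminal stock prices: S_uu = 241.7, S_ud = 120, S_dd = 59.59
Terminal payoffs (S − K): max(151.7, 0) = 151.7, max(30, 0) = 30, max(-30.41, 0) = 0
Node u (S = 170.3): V_u = e^(−0.01)·[0.4275·151.6503 + 0.5725·30.0000] = 81.1836
Node d (S = 84.56): V_d = e^(−0.01)·[0.4275·30.0000 + 0.5725·0.0000] = 12.6959
Node 0 (S = 120): V_0 = e^(−0.01)·[0.4275·81.1836 + 0.5725·12.6959] = 41.5534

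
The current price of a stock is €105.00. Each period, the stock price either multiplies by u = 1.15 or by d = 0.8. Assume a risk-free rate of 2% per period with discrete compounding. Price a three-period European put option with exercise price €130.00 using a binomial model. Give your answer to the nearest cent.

€24.45

Risk-neutral probability p = (1 + 0.02 − 0.8)/(1.15 − 0.8) = 0.2200/0.3500 = 0.6286
Terminal stock prices: S_uuu = 159.7, S_uud = 111.1, S_udd = 77.28, S_ddd = 53.76
Terminal payoffs (K − S): max(-29.69, 0) = 0, max(18.91, 0) = 18.91, max(52.72, 0) = 52.72, max(76.24, 0) = 76.24
Node uu (S = 138.9): V_uu = 1/1.02·[0.6286·0.0000 + 0.3714·18.9100] = 6.8860
Node ud (S = 96.6): V_ud = 1/1.02·[0.6286·18.9100 + 0.3714·52.7200] = 30.8510
Node dd (S = 67.2): V_dd = 1/1.02·[0.6286·52.7200 + 0.3714·76.2400] = 60.2510
Node u (S = 120.7): V_u = 1/1.02·[0.6286·6.8860 + 0.3714·30.8510] = 15.4777
Node d (S = 84): V_d = 1/1.02·[0.6286·30.8510 + 0.3714·60.2510] = 40.9519
Node 0 (S = 105): V_0 = 1/1.02·[0.6286·15.4777 + 0.3714·40.9519] = 24.4506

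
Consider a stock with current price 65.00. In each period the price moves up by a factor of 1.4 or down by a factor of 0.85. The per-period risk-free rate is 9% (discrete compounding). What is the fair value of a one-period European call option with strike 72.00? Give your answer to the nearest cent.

7.61

Risk-neutral probability p = (1 + 0.09 − 0.85)/(1.4 − 0.85) = 0.2400/0.5500 = 0.4364
Terminal stock prices: S_u = 91, S_d = 55.25
Terminal payoffs (S − K): max(19, 0) = 19, max(-16.75, 0) = 0
Node 0 (S = 65): V_0 = 1/1.09·[0.4364·19.0000 + 0.5636·0.0000] = 7.6063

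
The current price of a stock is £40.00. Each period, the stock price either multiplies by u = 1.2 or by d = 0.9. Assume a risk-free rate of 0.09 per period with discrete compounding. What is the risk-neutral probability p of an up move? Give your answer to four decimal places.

Risk-neutral probability p = (1 + 0.09 − 0.9)/(1.2 − 0.9) = 0.1900/0.3000 = 0.6333

p = 0.6333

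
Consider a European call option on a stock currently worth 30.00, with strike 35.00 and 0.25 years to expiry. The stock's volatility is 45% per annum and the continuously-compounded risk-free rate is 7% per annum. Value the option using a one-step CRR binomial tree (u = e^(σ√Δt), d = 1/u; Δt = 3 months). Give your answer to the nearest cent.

1.22

CRR parameters: u = e^(σ√Δt) = e^(0.45·√0.25) = 1.2523, d = 1/u = 0.7985
Per-period rate: rΔt = 0.07·0.25 = 0.0175, so R = e^0.0175 = 1.0177
Risk-neutral probability p = (e^0.0175 − 0.7985)/(1.2523 − 0.7985) = 0.2191/0.4538 = 0.4829
Terminal stock prices: S_u = 37.57, S_d = 23.96
Terminal payoffs (S − K): max(2.57, 0) = 2.57, max(-11.04, 0) = 0
Node 0 (S = 30): V_0 = e^(−0.0175)·[0.4829·2.5697 + 0.5171·0.0000] = 1.2193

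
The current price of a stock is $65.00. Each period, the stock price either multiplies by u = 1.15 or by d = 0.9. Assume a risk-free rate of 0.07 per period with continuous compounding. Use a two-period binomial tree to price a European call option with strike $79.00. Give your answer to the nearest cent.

Risk-neutral probability p = (e^0.07 − 0.9)/(1.15 − 0.9) = 0.1725/0.2500 = 0.6900
Terminal stock prices: S_uu = 85.96, S_ud = 67.28, S_dd = 52.65
Terminal payoffs (S − K): max(6.962, 0) = 6.962, max(-11.72, 0) = 0, max(-26.35, 0) = 0
Node u (S = 74.75): V_u = e^(−0.07)·[0.6900·6.9625 + 0.3100·0.0000] = 4.4795
Node d (S = 58.5): V_d = e^(−0.07)·[0.6900·0.0000 + 0.3100·0.0000] = 0.0000
Node 0 (S = 65): V_0 = e^(−0.07)·[0.6900·4.4795 + 0.3100·0.0000] = 2.8821

$2.88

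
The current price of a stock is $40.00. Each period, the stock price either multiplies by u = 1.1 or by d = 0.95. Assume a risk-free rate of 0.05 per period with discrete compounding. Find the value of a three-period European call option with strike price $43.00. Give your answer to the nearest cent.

$3.77

Risk-neutral probability p = (1 + 0.05 − 0.95)/(1.1 − 0.95) = 0.1000/0.1500 = 0.6667
Terminal stock prices: S_uuu = 53.24, S_uud = 45.98, S_udd = 39.71, S_ddd = 34.29
Terminal payoffs (S − K): max(10.24, 0) = 10.24, max(2.98, 0) = 2.98, max(-3.29, 0) = 0, max(-8.705, 0) = 0
Node uu (S = 48.4): V_uu = 1/1.05·[0.6667·10.2400 + 0.3333·2.9800] = 7.4476
Node ud (S = 41.8): V_ud = 1/1.05·[0.6667·2.9800 + 0.3333·0.0000] = 1.8921
Node dd (S = 36.1): V_dd = 1/1.05·[0.6667·0.0000 + 0.3333·0.0000] = 0.0000
Node u (S = 44): V_u = 1/1.05·[0.6667·7.4476 + 0.3333·1.8921] = 5.3293
Node d (S = 38): V_d = 1/1.05·[0.6667·1.8921 + 0.3333·0.0000] = 1.2013
Node 0 (S = 40): V_0 = 1/1.05·[0.6667·5.3293 + 0.3333·1.2013] = 3.7651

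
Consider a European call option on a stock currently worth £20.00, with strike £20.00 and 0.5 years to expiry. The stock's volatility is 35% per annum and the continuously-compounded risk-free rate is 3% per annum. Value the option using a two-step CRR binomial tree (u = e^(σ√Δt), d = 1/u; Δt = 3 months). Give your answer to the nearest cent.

£1.88

CRR parameters: u = e^(σ√Δt) = e^(0.35·√0.25) = 1.1912, d = 1/u = 0.8395
Per-period rate: rΔt = 0.03·0.25 = 0.0075, so R = e^0.0075 = 1.0075
Risk-neutral probability p = (e^0.0075 − 0.8395)/(1.1912 − 0.8395) = 0.1681/0.3518 = 0.4778
Terminal stock prices: S_uu = 28.38, S_ud = 20, S_dd = 14.09
Terminal payoffs (S − K): max(8.381, 0) = 8.381, max(0, 0) = 0, max(-5.906, 0) = 0
Node u (S = 23.82): V_u = e^(−0.0075)·[0.4778·8.3814 + 0.5222·0.0000] = 3.9744
Node d (S = 16.79): V_d = e^(−0.0075)·[0.4778·0.0000 + 0.5222·0.0000] = 0.0000
Node 0 (S = 20): V_0 = e^(−0.0075)·[0.4778·3.9744 + 0.5222·0.0000] = 1.8846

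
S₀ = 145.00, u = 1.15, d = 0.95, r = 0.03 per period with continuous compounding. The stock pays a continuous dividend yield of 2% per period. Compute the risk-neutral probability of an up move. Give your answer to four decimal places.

p = 0.3003

Per-period risk-free factor R = e^0.03 = 1.0305; dividend-adjusted growth = e^(0.03−0.02) = 1.0101.
Risk-neutral probability p = (1.0101 − 0.95)/(1.15 − 0.95) = 0.0601/0.2000 = 0.3003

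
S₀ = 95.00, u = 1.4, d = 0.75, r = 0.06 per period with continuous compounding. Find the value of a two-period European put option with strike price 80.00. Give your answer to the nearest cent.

Risk-neutral probability p = (e^0.06 − 0.75)/(1.4 − 0.75) = 0.3118/0.6500 = 0.4797
Terminal stock prices: S_uu = 186.2, S_ud = 99.75, S_dd = 53.44
Terminal payoffs (K − S): max(-106.2, 0) = 0, max(-19.75, 0) = 0, max(26.56, 0) = 26.56
Node u (S = 133): V_u = e^(−0.06)·[0.4797·0.0000 + 0.5203·0.0000] = 0.0000
Node d (S = 71.25): V_d = e^(−0.06)·[0.4797·0.0000 + 0.5203·26.5625] = 13.0144
Node 0 (S = 95): V_0 = e^(−0.06)·[0.4797·0.0000 + 0.5203·13.0144] = 6.3765

6.38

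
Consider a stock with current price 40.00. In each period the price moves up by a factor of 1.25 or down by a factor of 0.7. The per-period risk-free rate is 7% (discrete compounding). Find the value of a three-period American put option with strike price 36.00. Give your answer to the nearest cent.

Risk-neutral probability p = (1 + 0.07 − 0.7)/(1.25 − 0.7) = 0.3700/0.5500 = 0.6727
Terminal stock prices: S_uuu = 78.12, S_uud = 43.75, S_udd = 24.5, S_ddd = 13.72
Terminal payoffs (K − S): max(-42.12, 0) = 0, max(-7.75, 0) = 0, max(11.5, 0) = 11.5, max(22.28, 0) = 22.28
Node uu (S = 62.5): continuation = 1/1.07·[0.6727·0.0000 + 0.3273·0.0000] = 0.0000; exercise value = 0.0000 ≤ continuation, so V_uu = 0.0000
Node ud (S = 35): continuation = 1/1.07·[0.6727·0.0000 + 0.3273·11.5000] = 3.5174; exercise value = 1.0000 ≤ continuation, so V_ud = 3.5174
Node dd (S = 19.6): continuation = 1/1.07·[0.6727·11.5000 + 0.3273·22.2800] = 14.0449; exercise value = 16.4000 > continuation, so V_dd = 16.4000 (exercise)
Node u (S = 50): continuation = 1/1.07·[0.6727·0.0000 + 0.3273·3.5174] = 1.0758; exercise value = 0.0000 ≤ continuation, so V_u = 1.0758
Node d (S = 28): continuation = 1/1.07·[0.6727·3.5174 + 0.3273·16.4000] = 7.2276; exercise value = 8.0000 > continuation, so V_d = 8.0000 (exercise)
Node 0 (S = 40): continuation = 1/1.07·[0.6727·1.0758 + 0.3273·8.0000] = 3.1233; exercise value = 0.0000 ≤ continuation, so V_0 = 3.1233

3.12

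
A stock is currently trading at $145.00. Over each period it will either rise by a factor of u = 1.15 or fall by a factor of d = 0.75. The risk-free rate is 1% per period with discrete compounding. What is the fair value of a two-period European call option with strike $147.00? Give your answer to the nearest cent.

$18.54

Risk-neutral probability p = (1 + 0.01 − 0.75)/(1.15 − 0.75) = 0.2600/0.4000 = 0.6500
Terminal stock prices: S_uu = 191.8, S_ud = 125.1, S_dd = 81.56
Terminal payoffs (S − K): max(44.76, 0) = 44.76, max(-21.94, 0) = 0, max(-65.44, 0) = 0
Node u (S = 166.8): V_u = 1/1.01·[0.6500·44.7625 + 0.3500·0.0000] = 28.8075
Node d (S = 108.8): V_d = 1/1.01·[0.6500·0.0000 + 0.3500·0.0000] = 0.0000
Node 0 (S = 145): V_0 = 1/1.01·[0.6500·28.8075 + 0.3500·0.0000] = 18.5395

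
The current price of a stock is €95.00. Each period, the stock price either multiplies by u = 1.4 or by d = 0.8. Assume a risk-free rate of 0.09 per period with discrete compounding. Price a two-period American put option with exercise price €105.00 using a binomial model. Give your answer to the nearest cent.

Risk-neutral probability p = (1 + 0.09 − 0.8)/(1.4 − 0.8) = 0.2900/0.6000 = 0.4833
Terminal stock prices: S_uu = 186.2, S_ud = 106.4, S_dd = 60.8
Terminal payoffs (K − S): max(-81.2, 0) = 0, max(-1.4, 0) = 0, max(44.2, 0) = 44.2
Node u (S = 133): continuation = 1/1.09·[0.4833·0.0000 + 0.5167·0.0000] = 0.0000; exercise value = 0.0000 ≤ continuation, so V_u = 0.0000
Node d (S = 76): continuation = 1/1.09·[0.4833·0.0000 + 0.5167·44.2000] = 20.9511; exercise value = 29.0000 > continuation, so V_d = 29.0000 (exercise)
Node 0 (S = 95): continuation = 1/1.09·[0.4833·0.0000 + 0.5167·29.0000] = 13.7462; exercise value = 10.0000 ≤ continuation, so V_0 = 13.7462

€13.75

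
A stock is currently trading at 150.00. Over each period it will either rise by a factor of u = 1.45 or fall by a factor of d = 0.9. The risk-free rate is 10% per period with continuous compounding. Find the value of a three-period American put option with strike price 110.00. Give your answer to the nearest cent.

Risk-neutral probability p = (e^0.1 − 0.9)/(1.45 − 0.9) = 0.2052/0.5500 = 0.3730
Terminal stock prices: S_uuu = 457.3, S_uud = 283.8, S_udd = 176.2, S_ddd = 109.4
Terminal payoffs (K − S): max(-347.3, 0) = 0, max(-173.8, 0) = 0, max(-66.18, 0) = 0, max(0.65, 0) = 0.65
Node uu (S = 315.4): continuation = e^(−0.1)·[0.3730·0.0000 + 0.6270·0.0000] = 0.0000; exercise value = 0.0000 ≤ continuation, so V_uu = 0.0000
Node ud (S = 195.8): continuation = e^(−0.1)·[0.3730·0.0000 + 0.6270·0.0000] = 0.0000; exercise value = 0.0000 ≤ continuation, so V_ud = 0.0000
Node dd (S = 121.5): continuation = e^(−0.1)·[0.3730·0.0000 + 0.6270·0.6500] = 0.3687; exercise value = 0.0000 ≤ continuation, so V_dd = 0.3687
Node u (S = 217.5): continuation = e^(−0.1)·[0.3730·0.0000 + 0.6270·0.0000] = 0.0000; exercise value = 0.0000 ≤ continuation, so V_u = 0.0000
Node d (S = 135): continuation = e^(−0.1)·[0.3730·0.0000 + 0.6270·0.3687] = 0.2092; exercise value = 0.0000 ≤ continuation, so V_d = 0.2092
Node 0 (S = 150): continuation = e^(−0.1)·[0.3730·0.0000 + 0.6270·0.2092] = 0.1187; exercise value = 0.0000 ≤ continuation, so V_0 = 0.1187

0.12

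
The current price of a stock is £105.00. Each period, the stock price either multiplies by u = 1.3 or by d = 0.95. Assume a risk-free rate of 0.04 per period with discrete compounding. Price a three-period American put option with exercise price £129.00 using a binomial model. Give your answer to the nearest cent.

Risk-neutral probability p = (1 + 0.04 − 0.95)/(1.3 − 0.95) = 0.0900/0.3500 = 0.2571
Terminal stock prices: S_uuu = 230.7, S_uud = 168.6, S_udd = 123.2, S_ddd = 90.02
Terminal payoffs (K − S): max(-101.7, 0) = 0, max(-39.58, 0) = 0, max(5.809, 0) = 5.809, max(38.98, 0) = 38.98
Node uu (S = 177.5): continuation = 1/1.04·[0.2571·0.0000 + 0.7429·0.0000] = 0.0000; exercise value = 0.0000 ≤ continuation, so V_uu = 0.0000
Node ud (S = 129.7): continuation = 1/1.04·[0.2571·0.0000 + 0.7429·5.8088] = 4.1491; exercise value = 0.0000 ≤ continuation, so V_ud = 4.1491
Node dd (S = 94.76): continuation = 1/1.04·[0.2571·5.8088 + 0.7429·38.9756] = 29.2760; exercise value = 34.2375 > continuation, so V_dd = 34.2375 (exercise)
Node u (S = 136.5): continuation = 1/1.04·[0.2571·0.0000 + 0.7429·4.1491] = 2.9636; exercise value = 0.0000 ≤ continuation, so V_u = 2.9636
Node d (S = 99.75): continuation = 1/1.04·[0.2571·4.1491 + 0.7429·34.2375] = 25.4812; exercise value = 29.2500 > continuation, so V_d = 29.2500 (exercise)
Node 0 (S = 105): continuation = 1/1.04·[0.2571·2.9636 + 0.7429·29.2500] = 21.6256; exercise value = 24.0000 > continuation, so V_0 = 24.0000 (exercise)

£24.00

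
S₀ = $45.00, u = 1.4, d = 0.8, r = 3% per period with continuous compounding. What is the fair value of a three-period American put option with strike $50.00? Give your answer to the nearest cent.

$10.15

Risk-neutral probability p = (e^0.03 − 0.8)/(1.4 − 0.8) = 0.2305/0.6000 = 0.3841
Terminal stock prices: S_uuu = 123.5, S_uud = 70.56, S_udd = 40.32, S_ddd = 23.04
Terminal payoffs (K − S): max(-73.48, 0) = 0, max(-20.56, 0) = 0, max(9.68, 0) = 9.68, max(26.96, 0) = 26.96
Node uu (S = 88.2): continuation = e^(−0.03)·[0.3841·0.0000 + 0.6159·0.0000] = 0.0000; exercise value = 0.0000 ≤ continuation, so V_uu = 0.0000
Node ud (S = 50.4): continuation = e^(−0.03)·[0.3841·0.0000 + 0.6159·9.6800] = 5.7858; exercise value = 0.0000 ≤ continuation, so V_ud = 5.7858
Node dd (S = 28.8): continuation = e^(−0.03)·[0.3841·9.6800 + 0.6159·26.9600] = 19.7223; exercise value = 21.2000 > continuation, so V_dd = 21.2000 (exercise)
Node u (S = 63): continuation = e^(−0.03)·[0.3841·0.0000 + 0.6159·5.7858] = 3.4582; exercise value = 0.0000 ≤ continuation, so V_u = 3.4582
Node d (S = 36): continuation = e^(−0.03)·[0.3841·5.7858 + 0.6159·21.2000] = 14.8280; exercise value = 14.0000 ≤ continuation, so V_d = 14.8280
Node 0 (S = 45): continuation = e^(−0.03)·[0.3841·3.4582 + 0.6159·14.8280] = 10.1518; exercise value = 5.0000 ≤ continuation, so V_0 = 10.1518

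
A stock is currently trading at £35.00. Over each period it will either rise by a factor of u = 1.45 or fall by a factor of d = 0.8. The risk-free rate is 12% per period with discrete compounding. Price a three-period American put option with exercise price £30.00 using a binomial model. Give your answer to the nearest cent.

£1.56

Risk-neutral probability p = (1 + 0.12 − 0.8)/(1.45 − 0.8) = 0.3200/0.6500 = 0.4923
Terminal stock prices: S_uuu = 106.7, S_uud = 58.87, S_udd = 32.48, S_ddd = 17.92
Terminal payoffs (K − S): max(-76.7, 0) = 0, max(-28.87, 0) = 0, max(-2.48, 0) = 0, max(12.08, 0) = 12.08
Node uu (S = 73.59): continuation = 1/1.12·[0.4923·0.0000 + 0.5077·0.0000] = 0.0000; exercise value = 0.0000 ≤ continuation, so V_uu = 0.0000
Node ud (S = 40.6): continuation = 1/1.12·[0.4923·0.0000 + 0.5077·0.0000] = 0.0000; exercise value = 0.0000 ≤ continuation, so V_ud = 0.0000
Node dd (S = 22.4): continuation = 1/1.12·[0.4923·0.0000 + 0.5077·12.0800] = 5.4758; exercise value = 7.6000 > continuation, so V_dd = 7.6000 (exercise)
Node u (S = 50.75): continuation = 1/1.12·[0.4923·0.0000 + 0.5077·0.0000] = 0.0000; exercise value = 0.0000 ≤ continuation, so V_u = 0.0000
Node d (S = 28): continuation = 1/1.12·[0.4923·0.0000 + 0.5077·7.6000] = 3.4451; exercise value = 2.0000 ≤ continuation, so V_d = 3.4451
Node 0 (S = 35): continuation = 1/1.12·[0.4923·0.0000 + 0.5077·3.4451] = 1.5616; exercise value = 0.0000 ≤ continuation, so V_0 = 1.5616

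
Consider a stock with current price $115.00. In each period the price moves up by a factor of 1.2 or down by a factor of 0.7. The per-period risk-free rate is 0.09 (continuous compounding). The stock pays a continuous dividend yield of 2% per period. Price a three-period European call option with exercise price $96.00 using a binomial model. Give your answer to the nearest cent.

Per-period risk-free factor R = e^0.09 = 1.0942; dividend-adjusted growth = e^(0.09−0.02) = 1.0725.
Risk-neutral probability p = (1.0725 − 0.7)/(1.2 − 0.7) = 0.3725/0.5000 = 0.7450
Terminal stock prices: S_uuu = 198.7, S_uud = 115.9, S_udd = 67.62, S_ddd = 39.44
Terminal payoffs (S − K): max(102.7, 0) = 102.7, max(19.92, 0) = 19.92, max(-28.38, 0) = 0, max(-56.56, 0) = 0
Node uu (S = 165.6): V_uu = e^(−0.09)·[0.7450·102.7200 + 0.2550·19.9200] = 74.5835
Node ud (S = 96.6): V_ud = e^(−0.09)·[0.7450·19.9200 + 0.2550·0.0000] = 13.5634
Node dd (S = 56.35): V_dd = e^(−0.09)·[0.7450·0.0000 + 0.2550·0.0000] = 0.0000
Node u (S = 138): V_u = e^(−0.09)·[0.7450·74.5835 + 0.2550·13.5634] = 53.9442
Node d (S = 80.5): V_d = e^(−0.09)·[0.7450·13.5634 + 0.2550·0.0000] = 9.2352
Node 0 (S = 115): V_0 = e^(−0.09)·[0.7450·53.9442 + 0.2550·9.2352] = 38.8824

$38.88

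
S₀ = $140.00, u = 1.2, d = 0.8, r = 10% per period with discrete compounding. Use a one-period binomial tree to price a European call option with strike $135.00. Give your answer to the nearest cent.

Risk-neutral probability p = (1 + 0.1 − 0.8)/(1.2 − 0.8) = 0.3000/0.4000 = 0.7500
Terminal stock prices: S_u = 168, S_d = 112
Terminal payoffs (S − K): max(33, 0) = 33, max(-23, 0) = 0
Node 0 (S = 140): V_0 = 1/1.1·[0.7500·33.0000 + 0.2500·0.0000] = 22.5000

$22.50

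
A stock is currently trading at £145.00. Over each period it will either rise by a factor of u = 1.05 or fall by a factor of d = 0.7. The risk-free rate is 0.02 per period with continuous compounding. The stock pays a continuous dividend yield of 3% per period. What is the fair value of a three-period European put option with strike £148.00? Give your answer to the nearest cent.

Per-period risk-free factor R = e^0.02 = 1.0202; dividend-adjusted growth = e^(0.02−0.03) = 0.9900.
Risk-neutral probability p = (0.9900 − 0.7)/(1.05 − 0.7) = 0.2900/0.3500 = 0.8287
Terminal stock prices: S_uuu = 167.9, S_uud = 111.9, S_udd = 74.6, S_ddd = 49.73
Terminal payoffs (K − S): max(-19.86, 0) = 0, max(36.1, 0) = 36.1, max(73.4, 0) = 73.4, max(98.27, 0) = 98.27
Node uu (S = 159.9): V_uu = e^(−0.02)·[0.8287·0.0000 + 0.1713·36.0962] = 6.0604
Node ud (S = 106.6): V_ud = e^(−0.02)·[0.8287·36.0962 + 0.1713·73.3975] = 41.6442
Node dd (S = 71.05): V_dd = e^(−0.02)·[0.8287·73.3975 + 0.1713·98.2650] = 76.1192
Node u (S = 152.2): V_u = e^(−0.02)·[0.8287·6.0604 + 0.1713·41.6442] = 11.9147
Node d (S = 101.5): V_d = e^(−0.02)·[0.8287·41.6442 + 0.1713·76.1192] = 46.6077
Node 0 (S = 145): V_0 = e^(−0.02)·[0.8287·11.9147 + 0.1713·46.6077] = 17.5035

£17.50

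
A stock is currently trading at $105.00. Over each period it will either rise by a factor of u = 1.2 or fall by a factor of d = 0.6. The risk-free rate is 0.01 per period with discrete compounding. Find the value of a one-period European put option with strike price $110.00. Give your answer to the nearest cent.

$14.74

Risk-neutral probability p = (1 + 0.01 − 0.6)/(1.2 − 0.6) = 0.4100/0.6000 = 0.6833
Terminal stock prices: S_u = 126, S_d = 63
Terminal payoffs (K − S): max(-16, 0) = 0, max(47, 0) = 47
Node 0 (S = 105): V_0 = 1/1.01·[0.6833·0.0000 + 0.3167·47.0000] = 14.7360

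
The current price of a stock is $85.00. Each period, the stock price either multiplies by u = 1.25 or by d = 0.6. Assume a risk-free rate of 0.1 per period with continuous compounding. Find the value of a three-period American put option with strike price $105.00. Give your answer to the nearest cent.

Risk-neutral probability p = (e^0.1 − 0.6)/(1.25 − 0.6) = 0.5052/0.6500 = 0.7772
Terminal stock prices: S_uuu = 166, S_uud = 79.69, S_udd = 38.25, S_ddd = 18.36
Terminal payoffs (K − S): max(-61.02, 0) = 0, max(25.31, 0) = 25.31, max(66.75, 0) = 66.75, max(86.64, 0) = 86.64
Node uu (S = 132.8): continuation = e^(−0.1)·[0.7772·0.0000 + 0.2228·25.3125] = 5.1033; exercise value = 0.0000 ≤ continuation, so V_uu = 5.1033
Node ud (S = 63.75): continuation = e^(−0.1)·[0.7772·25.3125 + 0.2228·66.7500] = 31.2579; exercise value = 41.2500 > continuation, so V_ud = 41.2500 (exercise)
Node dd (S = 30.6): continuation = e^(−0.1)·[0.7772·66.7500 + 0.2228·86.6400] = 64.4079; exercise value = 74.4000 > continuation, so V_dd = 74.4000 (exercise)
Node u (S = 106.2): continuation = e^(−0.1)·[0.7772·5.1033 + 0.2228·41.2500] = 11.9052; exercise value = 0.0000 ≤ continuation, so V_u = 11.9052
Node d (S = 51): continuation = e^(−0.1)·[0.7772·41.2500 + 0.2228·74.4000] = 44.0079; exercise value = 54.0000 > continuation, so V_d = 54.0000 (exercise)
Node 0 (S = 85): continuation = e^(−0.1)·[0.7772·11.9052 + 0.2228·54.0000] = 19.2590; exercise value = 20.0000 > continuation, so V_0 = 20.0000 (exercise)

$20.00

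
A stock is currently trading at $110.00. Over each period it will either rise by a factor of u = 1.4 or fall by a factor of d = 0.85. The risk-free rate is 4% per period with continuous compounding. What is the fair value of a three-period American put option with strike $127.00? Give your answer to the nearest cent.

Risk-neutral probability p = (e^0.04 − 0.85)/(1.4 − 0.85) = 0.1908/0.5500 = 0.3469
Terminal stock prices: S_uuu = 301.8, S_uud = 183.3, S_udd = 111.3, S_ddd = 67.55
Terminal payoffs (K − S): max(-174.8, 0) = 0, max(-56.26, 0) = 0, max(15.74, 0) = 15.74, max(59.45, 0) = 59.45
Node uu (S = 215.6): continuation = e^(−0.04)·[0.3469·0.0000 + 0.6531·0.0000] = 0.0000; exercise value = 0.0000 ≤ continuation, so V_uu = 0.0000
Node ud (S = 130.9): continuation = e^(−0.04)·[0.3469·0.0000 + 0.6531·15.7350] = 9.8731; exercise value = 0.0000 ≤ continuation, so V_ud = 9.8731
Node dd (S = 79.47): continuation = e^(−0.04)·[0.3469·15.7350 + 0.6531·59.4463] = 42.5453; exercise value = 47.5250 > continuation, so V_dd = 47.5250 (exercise)
Node u (S = 154): continuation = e^(−0.04)·[0.3469·0.0000 + 0.6531·9.8731] = 6.1950; exercise value = 0.0000 ≤ continuation, so V_u = 6.1950
Node d (S = 93.5): continuation = e^(−0.04)·[0.3469·9.8731 + 0.6531·47.5250] = 33.1112; exercise value = 33.5000 > continuation, so V_d = 33.5000 (exercise)
Node 0 (S = 110): continuation = e^(−0.04)·[0.3469·6.1950 + 0.6531·33.5000] = 23.0850; exercise value = 17.0000 ≤ continuation, so V_0 = 23.0850

$23.09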